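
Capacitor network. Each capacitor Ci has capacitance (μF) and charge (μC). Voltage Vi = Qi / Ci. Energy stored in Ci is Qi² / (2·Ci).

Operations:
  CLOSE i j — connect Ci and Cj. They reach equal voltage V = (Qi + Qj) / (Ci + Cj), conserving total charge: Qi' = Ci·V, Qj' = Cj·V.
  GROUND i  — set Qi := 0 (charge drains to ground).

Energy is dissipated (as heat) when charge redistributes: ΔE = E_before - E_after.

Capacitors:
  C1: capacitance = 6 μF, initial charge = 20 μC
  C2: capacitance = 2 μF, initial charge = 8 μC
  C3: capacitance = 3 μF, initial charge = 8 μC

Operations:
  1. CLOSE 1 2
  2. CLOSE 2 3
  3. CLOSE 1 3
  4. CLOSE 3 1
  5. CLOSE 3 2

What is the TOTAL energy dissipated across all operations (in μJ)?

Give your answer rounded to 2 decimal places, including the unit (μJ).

Answer: 1.07 μJ

Derivation:
Initial: C1(6μF, Q=20μC, V=3.33V), C2(2μF, Q=8μC, V=4.00V), C3(3μF, Q=8μC, V=2.67V)
Op 1: CLOSE 1-2: Q_total=28.00, C_total=8.00, V=3.50; Q1=21.00, Q2=7.00; dissipated=0.333
Op 2: CLOSE 2-3: Q_total=15.00, C_total=5.00, V=3.00; Q2=6.00, Q3=9.00; dissipated=0.417
Op 3: CLOSE 1-3: Q_total=30.00, C_total=9.00, V=3.33; Q1=20.00, Q3=10.00; dissipated=0.250
Op 4: CLOSE 3-1: Q_total=30.00, C_total=9.00, V=3.33; Q3=10.00, Q1=20.00; dissipated=0.000
Op 5: CLOSE 3-2: Q_total=16.00, C_total=5.00, V=3.20; Q3=9.60, Q2=6.40; dissipated=0.067
Total dissipated: 1.067 μJ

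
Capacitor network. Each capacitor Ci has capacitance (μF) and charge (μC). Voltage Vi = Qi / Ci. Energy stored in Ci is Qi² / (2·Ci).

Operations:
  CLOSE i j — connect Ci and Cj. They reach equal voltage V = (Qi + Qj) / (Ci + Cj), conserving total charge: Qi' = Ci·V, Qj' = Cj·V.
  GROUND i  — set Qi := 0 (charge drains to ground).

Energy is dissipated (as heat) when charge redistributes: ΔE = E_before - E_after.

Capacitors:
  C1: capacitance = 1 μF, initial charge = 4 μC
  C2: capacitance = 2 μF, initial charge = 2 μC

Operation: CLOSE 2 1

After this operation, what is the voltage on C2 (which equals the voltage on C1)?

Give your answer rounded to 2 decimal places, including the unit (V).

Answer: 2.00 V

Derivation:
Initial: C1(1μF, Q=4μC, V=4.00V), C2(2μF, Q=2μC, V=1.00V)
Op 1: CLOSE 2-1: Q_total=6.00, C_total=3.00, V=2.00; Q2=4.00, Q1=2.00; dissipated=3.000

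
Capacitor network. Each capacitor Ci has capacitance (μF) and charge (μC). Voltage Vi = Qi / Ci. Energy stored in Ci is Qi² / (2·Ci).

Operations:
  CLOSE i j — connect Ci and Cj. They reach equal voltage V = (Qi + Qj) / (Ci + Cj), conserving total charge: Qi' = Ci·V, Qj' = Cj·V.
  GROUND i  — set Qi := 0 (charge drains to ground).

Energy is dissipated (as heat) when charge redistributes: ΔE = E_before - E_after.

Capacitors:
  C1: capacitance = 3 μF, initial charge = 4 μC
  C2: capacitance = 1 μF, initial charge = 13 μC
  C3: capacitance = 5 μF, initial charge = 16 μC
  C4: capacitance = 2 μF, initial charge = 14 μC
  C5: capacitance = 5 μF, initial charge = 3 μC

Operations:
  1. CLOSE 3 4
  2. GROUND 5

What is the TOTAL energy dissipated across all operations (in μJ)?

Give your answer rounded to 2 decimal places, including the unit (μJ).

Answer: 11.21 μJ

Derivation:
Initial: C1(3μF, Q=4μC, V=1.33V), C2(1μF, Q=13μC, V=13.00V), C3(5μF, Q=16μC, V=3.20V), C4(2μF, Q=14μC, V=7.00V), C5(5μF, Q=3μC, V=0.60V)
Op 1: CLOSE 3-4: Q_total=30.00, C_total=7.00, V=4.29; Q3=21.43, Q4=8.57; dissipated=10.314
Op 2: GROUND 5: Q5=0; energy lost=0.900
Total dissipated: 11.214 μJ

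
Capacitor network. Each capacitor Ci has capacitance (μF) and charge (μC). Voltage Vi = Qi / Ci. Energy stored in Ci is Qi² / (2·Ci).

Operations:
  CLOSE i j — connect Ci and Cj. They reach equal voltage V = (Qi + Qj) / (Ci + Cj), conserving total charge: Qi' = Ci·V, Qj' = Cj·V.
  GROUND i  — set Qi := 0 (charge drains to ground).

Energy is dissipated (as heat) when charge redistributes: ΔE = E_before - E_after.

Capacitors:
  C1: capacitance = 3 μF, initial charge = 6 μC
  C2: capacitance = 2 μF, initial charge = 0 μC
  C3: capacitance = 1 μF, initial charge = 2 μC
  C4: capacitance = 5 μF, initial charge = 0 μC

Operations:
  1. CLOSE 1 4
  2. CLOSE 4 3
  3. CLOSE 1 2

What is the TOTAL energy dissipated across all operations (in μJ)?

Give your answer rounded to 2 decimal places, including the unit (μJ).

Answer: 4.74 μJ

Derivation:
Initial: C1(3μF, Q=6μC, V=2.00V), C2(2μF, Q=0μC, V=0.00V), C3(1μF, Q=2μC, V=2.00V), C4(5μF, Q=0μC, V=0.00V)
Op 1: CLOSE 1-4: Q_total=6.00, C_total=8.00, V=0.75; Q1=2.25, Q4=3.75; dissipated=3.750
Op 2: CLOSE 4-3: Q_total=5.75, C_total=6.00, V=0.96; Q4=4.79, Q3=0.96; dissipated=0.651
Op 3: CLOSE 1-2: Q_total=2.25, C_total=5.00, V=0.45; Q1=1.35, Q2=0.90; dissipated=0.338
Total dissipated: 4.739 μJ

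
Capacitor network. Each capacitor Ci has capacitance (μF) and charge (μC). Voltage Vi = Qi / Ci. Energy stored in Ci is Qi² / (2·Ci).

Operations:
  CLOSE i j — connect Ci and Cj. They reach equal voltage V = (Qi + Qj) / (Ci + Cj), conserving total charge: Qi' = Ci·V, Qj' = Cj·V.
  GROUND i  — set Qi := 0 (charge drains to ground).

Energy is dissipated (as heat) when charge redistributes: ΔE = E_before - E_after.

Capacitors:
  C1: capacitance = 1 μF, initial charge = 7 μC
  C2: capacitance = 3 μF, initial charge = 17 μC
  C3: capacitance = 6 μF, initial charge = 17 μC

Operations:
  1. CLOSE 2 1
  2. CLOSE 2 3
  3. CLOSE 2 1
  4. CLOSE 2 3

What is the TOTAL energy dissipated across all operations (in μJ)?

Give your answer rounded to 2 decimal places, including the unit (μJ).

Initial: C1(1μF, Q=7μC, V=7.00V), C2(3μF, Q=17μC, V=5.67V), C3(6μF, Q=17μC, V=2.83V)
Op 1: CLOSE 2-1: Q_total=24.00, C_total=4.00, V=6.00; Q2=18.00, Q1=6.00; dissipated=0.667
Op 2: CLOSE 2-3: Q_total=35.00, C_total=9.00, V=3.89; Q2=11.67, Q3=23.33; dissipated=10.028
Op 3: CLOSE 2-1: Q_total=17.67, C_total=4.00, V=4.42; Q2=13.25, Q1=4.42; dissipated=1.671
Op 4: CLOSE 2-3: Q_total=36.58, C_total=9.00, V=4.06; Q2=12.19, Q3=24.39; dissipated=0.279
Total dissipated: 12.644 μJ

Answer: 12.64 μJ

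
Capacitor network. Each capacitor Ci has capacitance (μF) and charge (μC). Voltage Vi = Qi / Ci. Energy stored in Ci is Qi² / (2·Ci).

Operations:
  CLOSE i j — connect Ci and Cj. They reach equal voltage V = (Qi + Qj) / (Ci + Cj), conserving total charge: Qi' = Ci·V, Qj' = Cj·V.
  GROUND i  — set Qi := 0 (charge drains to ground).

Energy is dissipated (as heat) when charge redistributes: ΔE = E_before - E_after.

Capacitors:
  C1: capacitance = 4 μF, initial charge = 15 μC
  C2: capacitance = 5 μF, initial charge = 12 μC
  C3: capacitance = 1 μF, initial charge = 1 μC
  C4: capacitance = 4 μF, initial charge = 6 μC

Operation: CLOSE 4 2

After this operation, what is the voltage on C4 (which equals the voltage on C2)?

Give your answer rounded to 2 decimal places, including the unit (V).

Initial: C1(4μF, Q=15μC, V=3.75V), C2(5μF, Q=12μC, V=2.40V), C3(1μF, Q=1μC, V=1.00V), C4(4μF, Q=6μC, V=1.50V)
Op 1: CLOSE 4-2: Q_total=18.00, C_total=9.00, V=2.00; Q4=8.00, Q2=10.00; dissipated=0.900

Answer: 2.00 V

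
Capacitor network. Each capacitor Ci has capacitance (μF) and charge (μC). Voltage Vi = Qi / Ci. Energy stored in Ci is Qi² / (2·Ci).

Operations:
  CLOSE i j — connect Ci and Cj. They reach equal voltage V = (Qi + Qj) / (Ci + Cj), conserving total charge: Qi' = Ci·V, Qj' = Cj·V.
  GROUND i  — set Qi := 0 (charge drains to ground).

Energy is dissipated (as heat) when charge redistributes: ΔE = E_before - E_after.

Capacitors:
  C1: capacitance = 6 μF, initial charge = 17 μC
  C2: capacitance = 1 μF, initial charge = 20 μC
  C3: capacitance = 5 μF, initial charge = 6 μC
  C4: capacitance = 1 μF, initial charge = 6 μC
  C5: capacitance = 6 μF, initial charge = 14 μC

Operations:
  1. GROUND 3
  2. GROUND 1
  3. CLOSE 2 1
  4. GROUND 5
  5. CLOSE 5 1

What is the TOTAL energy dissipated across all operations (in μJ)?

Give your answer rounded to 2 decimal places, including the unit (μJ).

Answer: 227.69 μJ

Derivation:
Initial: C1(6μF, Q=17μC, V=2.83V), C2(1μF, Q=20μC, V=20.00V), C3(5μF, Q=6μC, V=1.20V), C4(1μF, Q=6μC, V=6.00V), C5(6μF, Q=14μC, V=2.33V)
Op 1: GROUND 3: Q3=0; energy lost=3.600
Op 2: GROUND 1: Q1=0; energy lost=24.083
Op 3: CLOSE 2-1: Q_total=20.00, C_total=7.00, V=2.86; Q2=2.86, Q1=17.14; dissipated=171.429
Op 4: GROUND 5: Q5=0; energy lost=16.333
Op 5: CLOSE 5-1: Q_total=17.14, C_total=12.00, V=1.43; Q5=8.57, Q1=8.57; dissipated=12.245
Total dissipated: 227.690 μJ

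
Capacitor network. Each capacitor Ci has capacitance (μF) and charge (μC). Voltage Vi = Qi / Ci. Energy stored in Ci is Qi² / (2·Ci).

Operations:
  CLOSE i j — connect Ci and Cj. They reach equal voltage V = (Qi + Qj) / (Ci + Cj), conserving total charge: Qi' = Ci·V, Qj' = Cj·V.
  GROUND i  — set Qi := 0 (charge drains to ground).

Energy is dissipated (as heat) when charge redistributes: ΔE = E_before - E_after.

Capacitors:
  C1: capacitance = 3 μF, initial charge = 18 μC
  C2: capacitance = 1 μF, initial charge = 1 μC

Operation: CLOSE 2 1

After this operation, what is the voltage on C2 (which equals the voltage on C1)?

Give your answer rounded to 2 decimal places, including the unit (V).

Initial: C1(3μF, Q=18μC, V=6.00V), C2(1μF, Q=1μC, V=1.00V)
Op 1: CLOSE 2-1: Q_total=19.00, C_total=4.00, V=4.75; Q2=4.75, Q1=14.25; dissipated=9.375

Answer: 4.75 V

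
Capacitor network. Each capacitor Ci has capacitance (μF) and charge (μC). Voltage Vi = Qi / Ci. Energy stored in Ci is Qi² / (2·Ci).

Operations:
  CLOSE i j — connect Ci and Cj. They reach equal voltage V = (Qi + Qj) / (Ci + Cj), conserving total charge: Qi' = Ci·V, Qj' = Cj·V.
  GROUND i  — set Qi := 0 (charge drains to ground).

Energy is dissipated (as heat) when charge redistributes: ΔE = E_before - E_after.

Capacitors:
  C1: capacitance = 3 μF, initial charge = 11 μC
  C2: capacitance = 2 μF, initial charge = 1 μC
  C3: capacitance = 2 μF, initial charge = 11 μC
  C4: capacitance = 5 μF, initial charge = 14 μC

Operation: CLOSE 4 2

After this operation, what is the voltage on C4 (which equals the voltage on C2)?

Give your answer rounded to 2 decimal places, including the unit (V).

Initial: C1(3μF, Q=11μC, V=3.67V), C2(2μF, Q=1μC, V=0.50V), C3(2μF, Q=11μC, V=5.50V), C4(5μF, Q=14μC, V=2.80V)
Op 1: CLOSE 4-2: Q_total=15.00, C_total=7.00, V=2.14; Q4=10.71, Q2=4.29; dissipated=3.779

Answer: 2.14 V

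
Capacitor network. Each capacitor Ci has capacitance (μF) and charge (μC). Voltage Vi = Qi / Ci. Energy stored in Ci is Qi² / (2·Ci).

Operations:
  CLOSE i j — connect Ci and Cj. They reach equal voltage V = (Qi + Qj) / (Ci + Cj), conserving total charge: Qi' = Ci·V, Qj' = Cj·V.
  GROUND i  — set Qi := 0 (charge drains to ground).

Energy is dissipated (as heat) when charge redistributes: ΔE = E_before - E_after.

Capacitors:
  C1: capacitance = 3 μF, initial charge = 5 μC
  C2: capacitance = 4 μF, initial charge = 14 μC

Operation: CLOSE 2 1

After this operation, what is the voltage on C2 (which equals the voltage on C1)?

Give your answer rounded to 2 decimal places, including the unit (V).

Initial: C1(3μF, Q=5μC, V=1.67V), C2(4μF, Q=14μC, V=3.50V)
Op 1: CLOSE 2-1: Q_total=19.00, C_total=7.00, V=2.71; Q2=10.86, Q1=8.14; dissipated=2.881

Answer: 2.71 V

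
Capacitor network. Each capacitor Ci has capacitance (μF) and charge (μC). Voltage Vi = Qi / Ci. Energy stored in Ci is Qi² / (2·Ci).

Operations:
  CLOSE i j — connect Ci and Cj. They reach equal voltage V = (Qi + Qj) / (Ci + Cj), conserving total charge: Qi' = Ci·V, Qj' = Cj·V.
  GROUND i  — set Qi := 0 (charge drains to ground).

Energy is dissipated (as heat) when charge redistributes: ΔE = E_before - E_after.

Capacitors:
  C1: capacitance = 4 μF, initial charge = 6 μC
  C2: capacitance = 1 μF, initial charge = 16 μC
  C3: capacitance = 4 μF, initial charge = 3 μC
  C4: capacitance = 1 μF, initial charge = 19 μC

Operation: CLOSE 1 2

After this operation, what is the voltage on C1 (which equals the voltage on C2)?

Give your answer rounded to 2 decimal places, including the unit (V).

Answer: 4.40 V

Derivation:
Initial: C1(4μF, Q=6μC, V=1.50V), C2(1μF, Q=16μC, V=16.00V), C3(4μF, Q=3μC, V=0.75V), C4(1μF, Q=19μC, V=19.00V)
Op 1: CLOSE 1-2: Q_total=22.00, C_total=5.00, V=4.40; Q1=17.60, Q2=4.40; dissipated=84.100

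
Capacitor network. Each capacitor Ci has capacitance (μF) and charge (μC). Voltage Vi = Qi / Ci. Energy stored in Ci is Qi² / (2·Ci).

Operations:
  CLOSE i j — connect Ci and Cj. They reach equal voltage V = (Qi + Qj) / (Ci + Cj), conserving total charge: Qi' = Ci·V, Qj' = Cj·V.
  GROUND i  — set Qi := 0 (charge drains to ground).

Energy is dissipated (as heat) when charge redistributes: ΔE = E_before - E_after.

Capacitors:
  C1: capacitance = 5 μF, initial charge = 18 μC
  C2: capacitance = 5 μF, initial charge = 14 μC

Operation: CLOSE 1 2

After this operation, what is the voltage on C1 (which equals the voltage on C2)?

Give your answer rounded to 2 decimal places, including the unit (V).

Answer: 3.20 V

Derivation:
Initial: C1(5μF, Q=18μC, V=3.60V), C2(5μF, Q=14μC, V=2.80V)
Op 1: CLOSE 1-2: Q_total=32.00, C_total=10.00, V=3.20; Q1=16.00, Q2=16.00; dissipated=0.800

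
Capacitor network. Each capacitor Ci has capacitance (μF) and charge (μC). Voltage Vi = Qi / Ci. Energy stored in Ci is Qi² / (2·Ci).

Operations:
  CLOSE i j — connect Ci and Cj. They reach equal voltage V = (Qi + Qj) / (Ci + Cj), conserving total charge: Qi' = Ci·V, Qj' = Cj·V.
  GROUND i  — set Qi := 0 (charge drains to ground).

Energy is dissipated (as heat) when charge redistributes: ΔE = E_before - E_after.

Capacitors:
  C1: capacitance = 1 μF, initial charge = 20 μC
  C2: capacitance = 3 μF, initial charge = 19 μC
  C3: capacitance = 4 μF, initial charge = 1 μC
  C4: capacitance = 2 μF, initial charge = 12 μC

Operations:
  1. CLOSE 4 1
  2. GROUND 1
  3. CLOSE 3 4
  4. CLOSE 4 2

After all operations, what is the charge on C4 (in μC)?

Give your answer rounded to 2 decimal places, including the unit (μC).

Initial: C1(1μF, Q=20μC, V=20.00V), C2(3μF, Q=19μC, V=6.33V), C3(4μF, Q=1μC, V=0.25V), C4(2μF, Q=12μC, V=6.00V)
Op 1: CLOSE 4-1: Q_total=32.00, C_total=3.00, V=10.67; Q4=21.33, Q1=10.67; dissipated=65.333
Op 2: GROUND 1: Q1=0; energy lost=56.889
Op 3: CLOSE 3-4: Q_total=22.33, C_total=6.00, V=3.72; Q3=14.89, Q4=7.44; dissipated=72.338
Op 4: CLOSE 4-2: Q_total=26.44, C_total=5.00, V=5.29; Q4=10.58, Q2=15.87; dissipated=4.091
Final charges: Q1=0.00, Q2=15.87, Q3=14.89, Q4=10.58

Answer: 10.58 μC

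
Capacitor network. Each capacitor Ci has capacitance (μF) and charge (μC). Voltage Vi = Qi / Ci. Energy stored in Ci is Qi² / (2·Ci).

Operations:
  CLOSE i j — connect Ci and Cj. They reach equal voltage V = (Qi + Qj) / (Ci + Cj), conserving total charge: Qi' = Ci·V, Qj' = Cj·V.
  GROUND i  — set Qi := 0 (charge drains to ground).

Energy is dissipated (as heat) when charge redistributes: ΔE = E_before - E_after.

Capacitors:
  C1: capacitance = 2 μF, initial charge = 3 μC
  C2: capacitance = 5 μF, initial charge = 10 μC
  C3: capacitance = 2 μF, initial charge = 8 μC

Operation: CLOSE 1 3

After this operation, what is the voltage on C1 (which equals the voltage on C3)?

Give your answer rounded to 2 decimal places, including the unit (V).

Answer: 2.75 V

Derivation:
Initial: C1(2μF, Q=3μC, V=1.50V), C2(5μF, Q=10μC, V=2.00V), C3(2μF, Q=8μC, V=4.00V)
Op 1: CLOSE 1-3: Q_total=11.00, C_total=4.00, V=2.75; Q1=5.50, Q3=5.50; dissipated=3.125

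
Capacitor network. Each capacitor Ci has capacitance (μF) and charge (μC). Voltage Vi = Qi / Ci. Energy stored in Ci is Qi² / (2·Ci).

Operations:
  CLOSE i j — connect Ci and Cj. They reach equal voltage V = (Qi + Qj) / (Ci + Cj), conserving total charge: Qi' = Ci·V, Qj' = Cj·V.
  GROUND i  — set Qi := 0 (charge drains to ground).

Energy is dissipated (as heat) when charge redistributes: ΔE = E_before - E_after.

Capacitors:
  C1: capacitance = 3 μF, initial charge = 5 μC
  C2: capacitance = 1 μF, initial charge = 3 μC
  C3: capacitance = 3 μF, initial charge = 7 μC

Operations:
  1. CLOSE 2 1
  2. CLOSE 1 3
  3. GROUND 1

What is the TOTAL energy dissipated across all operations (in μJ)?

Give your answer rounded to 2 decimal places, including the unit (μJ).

Initial: C1(3μF, Q=5μC, V=1.67V), C2(1μF, Q=3μC, V=3.00V), C3(3μF, Q=7μC, V=2.33V)
Op 1: CLOSE 2-1: Q_total=8.00, C_total=4.00, V=2.00; Q2=2.00, Q1=6.00; dissipated=0.667
Op 2: CLOSE 1-3: Q_total=13.00, C_total=6.00, V=2.17; Q1=6.50, Q3=6.50; dissipated=0.083
Op 3: GROUND 1: Q1=0; energy lost=7.042
Total dissipated: 7.792 μJ

Answer: 7.79 μJ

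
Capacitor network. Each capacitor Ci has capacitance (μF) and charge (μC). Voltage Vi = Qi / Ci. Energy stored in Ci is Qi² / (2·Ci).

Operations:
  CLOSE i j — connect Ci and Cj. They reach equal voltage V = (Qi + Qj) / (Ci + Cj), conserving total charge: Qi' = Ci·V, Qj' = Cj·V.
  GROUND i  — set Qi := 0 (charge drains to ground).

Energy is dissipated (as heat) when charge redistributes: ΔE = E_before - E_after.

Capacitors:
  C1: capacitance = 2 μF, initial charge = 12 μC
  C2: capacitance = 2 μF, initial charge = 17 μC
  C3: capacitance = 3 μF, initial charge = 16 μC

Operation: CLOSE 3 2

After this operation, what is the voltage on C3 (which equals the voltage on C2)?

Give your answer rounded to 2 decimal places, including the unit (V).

Answer: 6.60 V

Derivation:
Initial: C1(2μF, Q=12μC, V=6.00V), C2(2μF, Q=17μC, V=8.50V), C3(3μF, Q=16μC, V=5.33V)
Op 1: CLOSE 3-2: Q_total=33.00, C_total=5.00, V=6.60; Q3=19.80, Q2=13.20; dissipated=6.017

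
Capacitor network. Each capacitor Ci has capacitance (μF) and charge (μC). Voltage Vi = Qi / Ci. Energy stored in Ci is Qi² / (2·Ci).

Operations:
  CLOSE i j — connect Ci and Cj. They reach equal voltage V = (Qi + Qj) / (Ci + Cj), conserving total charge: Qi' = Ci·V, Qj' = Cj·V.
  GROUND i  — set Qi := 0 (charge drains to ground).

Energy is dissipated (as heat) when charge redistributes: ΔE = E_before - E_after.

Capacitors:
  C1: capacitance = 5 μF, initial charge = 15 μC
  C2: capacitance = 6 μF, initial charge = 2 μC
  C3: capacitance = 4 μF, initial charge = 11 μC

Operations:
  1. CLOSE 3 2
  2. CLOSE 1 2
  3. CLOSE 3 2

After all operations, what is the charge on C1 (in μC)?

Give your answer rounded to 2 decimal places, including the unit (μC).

Answer: 10.36 μC

Derivation:
Initial: C1(5μF, Q=15μC, V=3.00V), C2(6μF, Q=2μC, V=0.33V), C3(4μF, Q=11μC, V=2.75V)
Op 1: CLOSE 3-2: Q_total=13.00, C_total=10.00, V=1.30; Q3=5.20, Q2=7.80; dissipated=7.008
Op 2: CLOSE 1-2: Q_total=22.80, C_total=11.00, V=2.07; Q1=10.36, Q2=12.44; dissipated=3.941
Op 3: CLOSE 3-2: Q_total=17.64, C_total=10.00, V=1.76; Q3=7.05, Q2=10.58; dissipated=0.717
Final charges: Q1=10.36, Q2=10.58, Q3=7.05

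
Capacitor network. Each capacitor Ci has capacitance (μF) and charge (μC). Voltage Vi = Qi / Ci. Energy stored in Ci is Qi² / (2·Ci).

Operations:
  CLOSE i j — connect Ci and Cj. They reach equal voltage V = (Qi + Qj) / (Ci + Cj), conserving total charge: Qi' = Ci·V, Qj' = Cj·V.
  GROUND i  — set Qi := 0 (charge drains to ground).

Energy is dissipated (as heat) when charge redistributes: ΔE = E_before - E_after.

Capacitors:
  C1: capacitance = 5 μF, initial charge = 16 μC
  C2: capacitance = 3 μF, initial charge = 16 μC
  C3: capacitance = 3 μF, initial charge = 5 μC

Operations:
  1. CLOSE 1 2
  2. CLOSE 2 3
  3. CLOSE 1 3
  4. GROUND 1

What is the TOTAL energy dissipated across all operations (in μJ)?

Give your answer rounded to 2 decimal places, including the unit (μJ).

Answer: 41.35 μJ

Derivation:
Initial: C1(5μF, Q=16μC, V=3.20V), C2(3μF, Q=16μC, V=5.33V), C3(3μF, Q=5μC, V=1.67V)
Op 1: CLOSE 1-2: Q_total=32.00, C_total=8.00, V=4.00; Q1=20.00, Q2=12.00; dissipated=4.267
Op 2: CLOSE 2-3: Q_total=17.00, C_total=6.00, V=2.83; Q2=8.50, Q3=8.50; dissipated=4.083
Op 3: CLOSE 1-3: Q_total=28.50, C_total=8.00, V=3.56; Q1=17.81, Q3=10.69; dissipated=1.276
Op 4: GROUND 1: Q1=0; energy lost=31.729
Total dissipated: 41.355 μJ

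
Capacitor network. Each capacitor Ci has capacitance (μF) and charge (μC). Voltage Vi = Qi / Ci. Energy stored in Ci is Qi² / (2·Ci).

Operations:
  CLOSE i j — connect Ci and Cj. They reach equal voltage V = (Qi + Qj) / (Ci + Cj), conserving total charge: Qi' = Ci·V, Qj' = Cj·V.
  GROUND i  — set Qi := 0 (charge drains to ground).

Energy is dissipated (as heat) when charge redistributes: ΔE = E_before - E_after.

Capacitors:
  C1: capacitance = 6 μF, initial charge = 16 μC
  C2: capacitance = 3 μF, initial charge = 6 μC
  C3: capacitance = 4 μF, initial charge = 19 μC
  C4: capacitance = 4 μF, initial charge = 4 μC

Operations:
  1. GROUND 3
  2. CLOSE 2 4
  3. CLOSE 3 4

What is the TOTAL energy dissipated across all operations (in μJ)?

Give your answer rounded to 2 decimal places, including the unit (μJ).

Answer: 48.02 μJ

Derivation:
Initial: C1(6μF, Q=16μC, V=2.67V), C2(3μF, Q=6μC, V=2.00V), C3(4μF, Q=19μC, V=4.75V), C4(4μF, Q=4μC, V=1.00V)
Op 1: GROUND 3: Q3=0; energy lost=45.125
Op 2: CLOSE 2-4: Q_total=10.00, C_total=7.00, V=1.43; Q2=4.29, Q4=5.71; dissipated=0.857
Op 3: CLOSE 3-4: Q_total=5.71, C_total=8.00, V=0.71; Q3=2.86, Q4=2.86; dissipated=2.041
Total dissipated: 48.023 μJ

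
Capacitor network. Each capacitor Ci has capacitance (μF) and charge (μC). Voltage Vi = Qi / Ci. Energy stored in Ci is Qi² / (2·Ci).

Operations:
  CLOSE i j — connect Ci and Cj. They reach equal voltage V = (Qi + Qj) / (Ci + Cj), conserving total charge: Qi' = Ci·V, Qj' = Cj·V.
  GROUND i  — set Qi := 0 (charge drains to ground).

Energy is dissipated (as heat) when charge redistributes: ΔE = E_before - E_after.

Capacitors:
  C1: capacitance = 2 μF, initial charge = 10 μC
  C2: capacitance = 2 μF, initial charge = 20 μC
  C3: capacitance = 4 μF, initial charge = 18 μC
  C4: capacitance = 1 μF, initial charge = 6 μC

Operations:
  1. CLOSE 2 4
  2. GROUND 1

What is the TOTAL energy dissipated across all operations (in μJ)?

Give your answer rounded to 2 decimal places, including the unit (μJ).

Answer: 30.33 μJ

Derivation:
Initial: C1(2μF, Q=10μC, V=5.00V), C2(2μF, Q=20μC, V=10.00V), C3(4μF, Q=18μC, V=4.50V), C4(1μF, Q=6μC, V=6.00V)
Op 1: CLOSE 2-4: Q_total=26.00, C_total=3.00, V=8.67; Q2=17.33, Q4=8.67; dissipated=5.333
Op 2: GROUND 1: Q1=0; energy lost=25.000
Total dissipated: 30.333 μJ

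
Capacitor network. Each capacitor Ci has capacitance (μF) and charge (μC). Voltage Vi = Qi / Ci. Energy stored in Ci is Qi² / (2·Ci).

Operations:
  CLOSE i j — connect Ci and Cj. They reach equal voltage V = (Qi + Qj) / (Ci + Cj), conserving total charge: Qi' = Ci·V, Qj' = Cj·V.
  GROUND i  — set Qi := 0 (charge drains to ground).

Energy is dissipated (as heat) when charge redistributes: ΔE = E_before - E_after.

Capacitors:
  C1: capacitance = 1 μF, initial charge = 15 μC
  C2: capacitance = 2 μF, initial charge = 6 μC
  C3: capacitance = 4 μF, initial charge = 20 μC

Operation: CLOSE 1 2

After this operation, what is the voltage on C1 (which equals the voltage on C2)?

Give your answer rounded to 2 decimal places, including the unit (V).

Answer: 7.00 V

Derivation:
Initial: C1(1μF, Q=15μC, V=15.00V), C2(2μF, Q=6μC, V=3.00V), C3(4μF, Q=20μC, V=5.00V)
Op 1: CLOSE 1-2: Q_total=21.00, C_total=3.00, V=7.00; Q1=7.00, Q2=14.00; dissipated=48.000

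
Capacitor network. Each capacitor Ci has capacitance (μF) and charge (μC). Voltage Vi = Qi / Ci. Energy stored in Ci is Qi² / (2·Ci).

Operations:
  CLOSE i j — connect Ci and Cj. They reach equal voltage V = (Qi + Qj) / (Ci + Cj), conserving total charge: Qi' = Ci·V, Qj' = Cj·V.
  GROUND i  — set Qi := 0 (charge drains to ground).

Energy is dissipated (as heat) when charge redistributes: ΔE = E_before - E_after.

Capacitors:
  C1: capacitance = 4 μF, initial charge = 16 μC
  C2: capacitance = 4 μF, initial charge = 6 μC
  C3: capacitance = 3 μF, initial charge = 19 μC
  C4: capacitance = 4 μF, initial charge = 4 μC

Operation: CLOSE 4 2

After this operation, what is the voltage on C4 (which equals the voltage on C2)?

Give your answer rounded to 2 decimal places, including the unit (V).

Initial: C1(4μF, Q=16μC, V=4.00V), C2(4μF, Q=6μC, V=1.50V), C3(3μF, Q=19μC, V=6.33V), C4(4μF, Q=4μC, V=1.00V)
Op 1: CLOSE 4-2: Q_total=10.00, C_total=8.00, V=1.25; Q4=5.00, Q2=5.00; dissipated=0.250

Answer: 1.25 V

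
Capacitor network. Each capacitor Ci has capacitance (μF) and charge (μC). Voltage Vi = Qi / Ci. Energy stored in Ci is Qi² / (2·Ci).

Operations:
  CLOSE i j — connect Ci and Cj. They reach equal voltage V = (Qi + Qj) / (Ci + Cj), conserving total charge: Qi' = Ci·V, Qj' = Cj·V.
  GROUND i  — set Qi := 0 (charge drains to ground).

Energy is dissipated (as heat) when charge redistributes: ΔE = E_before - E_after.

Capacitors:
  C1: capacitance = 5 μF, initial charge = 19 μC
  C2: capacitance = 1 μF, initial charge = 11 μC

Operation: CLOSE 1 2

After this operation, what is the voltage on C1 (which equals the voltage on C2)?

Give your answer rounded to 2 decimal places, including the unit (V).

Initial: C1(5μF, Q=19μC, V=3.80V), C2(1μF, Q=11μC, V=11.00V)
Op 1: CLOSE 1-2: Q_total=30.00, C_total=6.00, V=5.00; Q1=25.00, Q2=5.00; dissipated=21.600

Answer: 5.00 V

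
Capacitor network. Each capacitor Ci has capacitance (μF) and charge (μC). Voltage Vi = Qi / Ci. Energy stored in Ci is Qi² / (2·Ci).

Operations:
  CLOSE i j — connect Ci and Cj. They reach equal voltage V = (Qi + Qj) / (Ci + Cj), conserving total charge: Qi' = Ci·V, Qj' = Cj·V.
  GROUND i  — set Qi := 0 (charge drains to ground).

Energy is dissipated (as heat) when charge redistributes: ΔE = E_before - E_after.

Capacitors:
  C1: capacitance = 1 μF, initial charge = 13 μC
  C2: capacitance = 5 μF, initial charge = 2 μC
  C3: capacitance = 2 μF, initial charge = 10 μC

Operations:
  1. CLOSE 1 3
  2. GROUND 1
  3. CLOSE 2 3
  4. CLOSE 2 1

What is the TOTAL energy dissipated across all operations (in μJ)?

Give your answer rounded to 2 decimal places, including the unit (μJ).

Answer: 90.99 μJ

Derivation:
Initial: C1(1μF, Q=13μC, V=13.00V), C2(5μF, Q=2μC, V=0.40V), C3(2μF, Q=10μC, V=5.00V)
Op 1: CLOSE 1-3: Q_total=23.00, C_total=3.00, V=7.67; Q1=7.67, Q3=15.33; dissipated=21.333
Op 2: GROUND 1: Q1=0; energy lost=29.389
Op 3: CLOSE 2-3: Q_total=17.33, C_total=7.00, V=2.48; Q2=12.38, Q3=4.95; dissipated=37.717
Op 4: CLOSE 2-1: Q_total=12.38, C_total=6.00, V=2.06; Q2=10.32, Q1=2.06; dissipated=2.555
Total dissipated: 90.994 μJ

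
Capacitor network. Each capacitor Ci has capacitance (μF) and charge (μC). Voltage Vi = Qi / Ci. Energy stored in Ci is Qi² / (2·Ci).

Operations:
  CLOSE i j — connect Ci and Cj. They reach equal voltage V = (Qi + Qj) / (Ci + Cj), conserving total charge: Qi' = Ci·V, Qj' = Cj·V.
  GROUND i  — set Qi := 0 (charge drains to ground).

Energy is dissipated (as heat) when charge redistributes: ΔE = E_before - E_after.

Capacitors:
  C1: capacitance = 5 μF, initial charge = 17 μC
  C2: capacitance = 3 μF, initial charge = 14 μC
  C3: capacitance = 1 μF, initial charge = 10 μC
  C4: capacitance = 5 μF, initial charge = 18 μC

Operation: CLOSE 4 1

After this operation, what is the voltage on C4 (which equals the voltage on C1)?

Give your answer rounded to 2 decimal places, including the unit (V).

Answer: 3.50 V

Derivation:
Initial: C1(5μF, Q=17μC, V=3.40V), C2(3μF, Q=14μC, V=4.67V), C3(1μF, Q=10μC, V=10.00V), C4(5μF, Q=18μC, V=3.60V)
Op 1: CLOSE 4-1: Q_total=35.00, C_total=10.00, V=3.50; Q4=17.50, Q1=17.50; dissipated=0.050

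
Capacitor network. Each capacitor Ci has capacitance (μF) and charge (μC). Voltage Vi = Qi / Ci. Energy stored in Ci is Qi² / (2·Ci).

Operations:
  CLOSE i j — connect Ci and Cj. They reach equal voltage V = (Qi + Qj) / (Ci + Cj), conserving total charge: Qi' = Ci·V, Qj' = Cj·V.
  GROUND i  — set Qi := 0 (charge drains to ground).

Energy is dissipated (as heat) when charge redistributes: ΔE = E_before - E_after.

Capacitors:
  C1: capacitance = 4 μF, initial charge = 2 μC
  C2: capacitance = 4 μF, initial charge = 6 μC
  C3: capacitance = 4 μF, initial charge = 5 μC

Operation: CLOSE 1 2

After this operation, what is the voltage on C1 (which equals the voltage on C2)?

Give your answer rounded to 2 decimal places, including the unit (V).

Initial: C1(4μF, Q=2μC, V=0.50V), C2(4μF, Q=6μC, V=1.50V), C3(4μF, Q=5μC, V=1.25V)
Op 1: CLOSE 1-2: Q_total=8.00, C_total=8.00, V=1.00; Q1=4.00, Q2=4.00; dissipated=1.000

Answer: 1.00 V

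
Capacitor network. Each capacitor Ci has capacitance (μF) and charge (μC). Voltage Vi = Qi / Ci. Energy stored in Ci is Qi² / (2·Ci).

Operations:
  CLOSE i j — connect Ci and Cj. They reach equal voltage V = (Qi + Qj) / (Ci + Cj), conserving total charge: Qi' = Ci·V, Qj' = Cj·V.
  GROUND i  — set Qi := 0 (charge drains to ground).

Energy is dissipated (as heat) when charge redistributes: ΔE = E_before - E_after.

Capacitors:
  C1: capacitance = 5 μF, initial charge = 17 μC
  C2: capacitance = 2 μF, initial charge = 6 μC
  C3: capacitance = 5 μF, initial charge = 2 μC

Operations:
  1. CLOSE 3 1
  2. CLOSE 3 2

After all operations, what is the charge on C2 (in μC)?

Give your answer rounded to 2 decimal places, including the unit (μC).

Answer: 4.43 μC

Derivation:
Initial: C1(5μF, Q=17μC, V=3.40V), C2(2μF, Q=6μC, V=3.00V), C3(5μF, Q=2μC, V=0.40V)
Op 1: CLOSE 3-1: Q_total=19.00, C_total=10.00, V=1.90; Q3=9.50, Q1=9.50; dissipated=11.250
Op 2: CLOSE 3-2: Q_total=15.50, C_total=7.00, V=2.21; Q3=11.07, Q2=4.43; dissipated=0.864
Final charges: Q1=9.50, Q2=4.43, Q3=11.07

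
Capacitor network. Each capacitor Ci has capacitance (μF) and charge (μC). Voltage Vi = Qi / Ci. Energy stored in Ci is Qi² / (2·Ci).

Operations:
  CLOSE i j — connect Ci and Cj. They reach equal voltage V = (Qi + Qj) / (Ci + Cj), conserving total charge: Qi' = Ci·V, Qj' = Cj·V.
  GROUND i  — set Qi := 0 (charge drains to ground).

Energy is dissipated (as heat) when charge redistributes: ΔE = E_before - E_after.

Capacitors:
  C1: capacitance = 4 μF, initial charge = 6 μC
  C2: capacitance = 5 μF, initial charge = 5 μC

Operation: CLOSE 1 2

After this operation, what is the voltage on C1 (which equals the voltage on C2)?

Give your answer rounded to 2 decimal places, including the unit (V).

Initial: C1(4μF, Q=6μC, V=1.50V), C2(5μF, Q=5μC, V=1.00V)
Op 1: CLOSE 1-2: Q_total=11.00, C_total=9.00, V=1.22; Q1=4.89, Q2=6.11; dissipated=0.278

Answer: 1.22 V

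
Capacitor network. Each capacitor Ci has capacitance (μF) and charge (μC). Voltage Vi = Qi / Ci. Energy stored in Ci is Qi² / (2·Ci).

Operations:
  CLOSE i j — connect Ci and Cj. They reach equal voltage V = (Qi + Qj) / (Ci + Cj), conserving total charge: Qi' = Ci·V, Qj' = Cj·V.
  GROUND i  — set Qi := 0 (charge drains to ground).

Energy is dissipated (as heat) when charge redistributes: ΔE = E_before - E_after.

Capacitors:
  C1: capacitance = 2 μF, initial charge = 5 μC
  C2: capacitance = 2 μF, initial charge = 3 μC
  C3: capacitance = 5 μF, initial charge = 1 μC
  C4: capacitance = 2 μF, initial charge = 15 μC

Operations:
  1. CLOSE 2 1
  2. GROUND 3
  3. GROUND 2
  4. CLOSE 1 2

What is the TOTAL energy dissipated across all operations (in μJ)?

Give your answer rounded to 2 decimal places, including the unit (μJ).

Answer: 6.60 μJ

Derivation:
Initial: C1(2μF, Q=5μC, V=2.50V), C2(2μF, Q=3μC, V=1.50V), C3(5μF, Q=1μC, V=0.20V), C4(2μF, Q=15μC, V=7.50V)
Op 1: CLOSE 2-1: Q_total=8.00, C_total=4.00, V=2.00; Q2=4.00, Q1=4.00; dissipated=0.500
Op 2: GROUND 3: Q3=0; energy lost=0.100
Op 3: GROUND 2: Q2=0; energy lost=4.000
Op 4: CLOSE 1-2: Q_total=4.00, C_total=4.00, V=1.00; Q1=2.00, Q2=2.00; dissipated=2.000
Total dissipated: 6.600 μJ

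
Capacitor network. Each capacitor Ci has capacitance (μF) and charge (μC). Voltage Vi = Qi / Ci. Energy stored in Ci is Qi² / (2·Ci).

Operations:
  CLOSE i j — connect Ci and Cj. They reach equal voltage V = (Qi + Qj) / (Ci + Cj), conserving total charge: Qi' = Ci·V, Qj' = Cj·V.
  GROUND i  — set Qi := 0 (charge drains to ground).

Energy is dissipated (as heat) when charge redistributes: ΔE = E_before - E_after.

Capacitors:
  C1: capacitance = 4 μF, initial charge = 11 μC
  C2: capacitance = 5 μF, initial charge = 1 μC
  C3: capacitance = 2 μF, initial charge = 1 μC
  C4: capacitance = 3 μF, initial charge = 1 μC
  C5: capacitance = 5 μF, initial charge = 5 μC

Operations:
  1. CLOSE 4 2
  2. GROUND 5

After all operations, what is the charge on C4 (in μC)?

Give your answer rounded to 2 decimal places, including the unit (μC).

Initial: C1(4μF, Q=11μC, V=2.75V), C2(5μF, Q=1μC, V=0.20V), C3(2μF, Q=1μC, V=0.50V), C4(3μF, Q=1μC, V=0.33V), C5(5μF, Q=5μC, V=1.00V)
Op 1: CLOSE 4-2: Q_total=2.00, C_total=8.00, V=0.25; Q4=0.75, Q2=1.25; dissipated=0.017
Op 2: GROUND 5: Q5=0; energy lost=2.500
Final charges: Q1=11.00, Q2=1.25, Q3=1.00, Q4=0.75, Q5=0.00

Answer: 0.75 μC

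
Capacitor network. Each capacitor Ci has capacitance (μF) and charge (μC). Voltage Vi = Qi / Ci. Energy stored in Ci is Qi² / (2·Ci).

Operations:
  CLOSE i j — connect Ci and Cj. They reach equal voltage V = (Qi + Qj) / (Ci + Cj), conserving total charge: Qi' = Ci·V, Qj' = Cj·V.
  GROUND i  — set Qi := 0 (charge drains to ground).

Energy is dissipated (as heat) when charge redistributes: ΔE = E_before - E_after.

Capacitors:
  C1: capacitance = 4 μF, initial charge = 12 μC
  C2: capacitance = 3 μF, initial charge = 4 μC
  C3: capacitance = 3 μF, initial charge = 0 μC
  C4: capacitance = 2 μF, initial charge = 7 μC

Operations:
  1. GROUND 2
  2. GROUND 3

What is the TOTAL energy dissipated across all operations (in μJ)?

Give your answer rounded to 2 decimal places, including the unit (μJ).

Answer: 2.67 μJ

Derivation:
Initial: C1(4μF, Q=12μC, V=3.00V), C2(3μF, Q=4μC, V=1.33V), C3(3μF, Q=0μC, V=0.00V), C4(2μF, Q=7μC, V=3.50V)
Op 1: GROUND 2: Q2=0; energy lost=2.667
Op 2: GROUND 3: Q3=0; energy lost=0.000
Total dissipated: 2.667 μJ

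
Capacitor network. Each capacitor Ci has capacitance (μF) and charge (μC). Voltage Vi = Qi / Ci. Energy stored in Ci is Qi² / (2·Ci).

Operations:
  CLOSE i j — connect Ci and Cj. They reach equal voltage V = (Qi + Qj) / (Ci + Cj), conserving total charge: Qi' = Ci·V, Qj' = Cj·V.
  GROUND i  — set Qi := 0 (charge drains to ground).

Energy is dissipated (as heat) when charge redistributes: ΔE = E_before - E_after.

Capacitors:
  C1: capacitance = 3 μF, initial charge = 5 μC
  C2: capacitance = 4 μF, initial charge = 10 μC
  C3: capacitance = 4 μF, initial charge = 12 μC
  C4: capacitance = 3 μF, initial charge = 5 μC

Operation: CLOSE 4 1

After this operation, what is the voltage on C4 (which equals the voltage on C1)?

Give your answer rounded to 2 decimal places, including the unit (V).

Initial: C1(3μF, Q=5μC, V=1.67V), C2(4μF, Q=10μC, V=2.50V), C3(4μF, Q=12μC, V=3.00V), C4(3μF, Q=5μC, V=1.67V)
Op 1: CLOSE 4-1: Q_total=10.00, C_total=6.00, V=1.67; Q4=5.00, Q1=5.00; dissipated=0.000

Answer: 1.67 V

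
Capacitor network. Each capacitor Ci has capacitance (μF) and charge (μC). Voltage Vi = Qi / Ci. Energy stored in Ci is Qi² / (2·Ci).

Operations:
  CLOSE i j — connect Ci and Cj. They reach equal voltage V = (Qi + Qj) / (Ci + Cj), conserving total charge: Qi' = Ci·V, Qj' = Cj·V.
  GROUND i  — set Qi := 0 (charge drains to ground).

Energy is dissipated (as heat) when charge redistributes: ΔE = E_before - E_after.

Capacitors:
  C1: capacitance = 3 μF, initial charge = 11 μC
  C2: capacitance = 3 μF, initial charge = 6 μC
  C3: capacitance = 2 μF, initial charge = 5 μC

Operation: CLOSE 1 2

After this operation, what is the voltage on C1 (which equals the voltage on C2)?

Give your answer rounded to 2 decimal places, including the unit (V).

Answer: 2.83 V

Derivation:
Initial: C1(3μF, Q=11μC, V=3.67V), C2(3μF, Q=6μC, V=2.00V), C3(2μF, Q=5μC, V=2.50V)
Op 1: CLOSE 1-2: Q_total=17.00, C_total=6.00, V=2.83; Q1=8.50, Q2=8.50; dissipated=2.083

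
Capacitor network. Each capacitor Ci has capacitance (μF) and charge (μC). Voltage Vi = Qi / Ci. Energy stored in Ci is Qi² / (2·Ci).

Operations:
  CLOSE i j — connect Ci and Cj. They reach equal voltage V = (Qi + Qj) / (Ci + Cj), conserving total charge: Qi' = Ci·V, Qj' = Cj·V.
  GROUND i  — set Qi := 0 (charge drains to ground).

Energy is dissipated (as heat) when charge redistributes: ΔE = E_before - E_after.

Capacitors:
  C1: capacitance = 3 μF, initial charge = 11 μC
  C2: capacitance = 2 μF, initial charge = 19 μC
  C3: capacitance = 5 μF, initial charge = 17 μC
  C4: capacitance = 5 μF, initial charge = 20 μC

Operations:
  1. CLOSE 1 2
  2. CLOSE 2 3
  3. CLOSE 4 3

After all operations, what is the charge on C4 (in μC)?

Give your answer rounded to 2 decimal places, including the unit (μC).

Answer: 20.36 μC

Derivation:
Initial: C1(3μF, Q=11μC, V=3.67V), C2(2μF, Q=19μC, V=9.50V), C3(5μF, Q=17μC, V=3.40V), C4(5μF, Q=20μC, V=4.00V)
Op 1: CLOSE 1-2: Q_total=30.00, C_total=5.00, V=6.00; Q1=18.00, Q2=12.00; dissipated=20.417
Op 2: CLOSE 2-3: Q_total=29.00, C_total=7.00, V=4.14; Q2=8.29, Q3=20.71; dissipated=4.829
Op 3: CLOSE 4-3: Q_total=40.71, C_total=10.00, V=4.07; Q4=20.36, Q3=20.36; dissipated=0.026
Final charges: Q1=18.00, Q2=8.29, Q3=20.36, Q4=20.36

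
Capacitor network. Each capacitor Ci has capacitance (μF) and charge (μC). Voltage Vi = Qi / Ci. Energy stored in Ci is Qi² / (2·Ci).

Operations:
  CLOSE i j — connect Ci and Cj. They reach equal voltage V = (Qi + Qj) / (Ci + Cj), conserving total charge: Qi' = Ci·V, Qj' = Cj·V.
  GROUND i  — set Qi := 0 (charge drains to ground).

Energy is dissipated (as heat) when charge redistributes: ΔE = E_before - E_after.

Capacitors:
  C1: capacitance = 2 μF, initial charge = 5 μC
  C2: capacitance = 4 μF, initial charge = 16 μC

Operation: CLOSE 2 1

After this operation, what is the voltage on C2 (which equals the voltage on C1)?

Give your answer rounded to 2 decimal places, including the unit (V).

Initial: C1(2μF, Q=5μC, V=2.50V), C2(4μF, Q=16μC, V=4.00V)
Op 1: CLOSE 2-1: Q_total=21.00, C_total=6.00, V=3.50; Q2=14.00, Q1=7.00; dissipated=1.500

Answer: 3.50 V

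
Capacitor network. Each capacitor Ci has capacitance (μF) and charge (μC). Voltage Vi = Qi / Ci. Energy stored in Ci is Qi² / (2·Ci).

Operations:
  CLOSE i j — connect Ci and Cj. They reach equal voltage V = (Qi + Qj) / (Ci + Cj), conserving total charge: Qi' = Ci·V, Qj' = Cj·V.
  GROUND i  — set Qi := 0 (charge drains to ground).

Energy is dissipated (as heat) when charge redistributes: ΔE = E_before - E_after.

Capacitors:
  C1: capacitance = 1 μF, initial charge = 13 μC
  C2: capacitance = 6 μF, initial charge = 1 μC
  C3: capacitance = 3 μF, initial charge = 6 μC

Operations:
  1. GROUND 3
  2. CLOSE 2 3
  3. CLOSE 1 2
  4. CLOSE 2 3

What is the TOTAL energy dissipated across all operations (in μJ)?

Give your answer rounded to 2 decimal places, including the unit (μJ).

Answer: 80.61 μJ

Derivation:
Initial: C1(1μF, Q=13μC, V=13.00V), C2(6μF, Q=1μC, V=0.17V), C3(3μF, Q=6μC, V=2.00V)
Op 1: GROUND 3: Q3=0; energy lost=6.000
Op 2: CLOSE 2-3: Q_total=1.00, C_total=9.00, V=0.11; Q2=0.67, Q3=0.33; dissipated=0.028
Op 3: CLOSE 1-2: Q_total=13.67, C_total=7.00, V=1.95; Q1=1.95, Q2=11.71; dissipated=71.196
Op 4: CLOSE 2-3: Q_total=12.05, C_total=9.00, V=1.34; Q2=8.03, Q3=4.02; dissipated=3.390
Total dissipated: 80.614 μJ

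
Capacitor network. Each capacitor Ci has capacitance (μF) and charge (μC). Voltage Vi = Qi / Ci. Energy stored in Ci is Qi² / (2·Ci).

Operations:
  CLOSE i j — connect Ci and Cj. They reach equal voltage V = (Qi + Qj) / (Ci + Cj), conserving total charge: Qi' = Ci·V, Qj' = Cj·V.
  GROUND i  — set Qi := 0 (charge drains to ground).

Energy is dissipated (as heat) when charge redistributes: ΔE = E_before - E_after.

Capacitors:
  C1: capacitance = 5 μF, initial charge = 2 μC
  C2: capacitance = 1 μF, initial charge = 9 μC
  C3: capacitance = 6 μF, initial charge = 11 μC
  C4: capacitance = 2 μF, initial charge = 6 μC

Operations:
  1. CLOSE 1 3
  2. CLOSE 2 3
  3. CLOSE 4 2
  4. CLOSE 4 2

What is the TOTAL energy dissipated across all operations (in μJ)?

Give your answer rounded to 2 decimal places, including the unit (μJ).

Initial: C1(5μF, Q=2μC, V=0.40V), C2(1μF, Q=9μC, V=9.00V), C3(6μF, Q=11μC, V=1.83V), C4(2μF, Q=6μC, V=3.00V)
Op 1: CLOSE 1-3: Q_total=13.00, C_total=11.00, V=1.18; Q1=5.91, Q3=7.09; dissipated=2.802
Op 2: CLOSE 2-3: Q_total=16.09, C_total=7.00, V=2.30; Q2=2.30, Q3=13.79; dissipated=26.196
Op 3: CLOSE 4-2: Q_total=8.30, C_total=3.00, V=2.77; Q4=5.53, Q2=2.77; dissipated=0.164
Op 4: CLOSE 4-2: Q_total=8.30, C_total=3.00, V=2.77; Q4=5.53, Q2=2.77; dissipated=0.000
Total dissipated: 29.161 μJ

Answer: 29.16 μJ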